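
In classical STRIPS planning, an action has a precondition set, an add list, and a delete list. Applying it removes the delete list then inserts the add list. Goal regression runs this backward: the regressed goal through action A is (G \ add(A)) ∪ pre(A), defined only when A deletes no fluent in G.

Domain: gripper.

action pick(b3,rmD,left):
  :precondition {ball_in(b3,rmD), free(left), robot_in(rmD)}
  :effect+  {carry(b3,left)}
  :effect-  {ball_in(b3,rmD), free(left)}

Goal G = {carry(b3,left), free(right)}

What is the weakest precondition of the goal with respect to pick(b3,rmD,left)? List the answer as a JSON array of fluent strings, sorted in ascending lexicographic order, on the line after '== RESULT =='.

Compute (G \ add) ∪ pre:
  G ∩ del = {}  (empty — regression defined)
  G \ add = {carry(b3,left), free(right)} \ {carry(b3,left)} = {free(right)}
  ∪ pre   = {free(right)} ∪ {ball_in(b3,rmD), free(left), robot_in(rmD)}
          = {ball_in(b3,rmD), free(left), free(right), robot_in(rmD)}

== RESULT ==
["ball_in(b3,rmD)", "free(left)", "free(right)", "robot_in(rmD)"]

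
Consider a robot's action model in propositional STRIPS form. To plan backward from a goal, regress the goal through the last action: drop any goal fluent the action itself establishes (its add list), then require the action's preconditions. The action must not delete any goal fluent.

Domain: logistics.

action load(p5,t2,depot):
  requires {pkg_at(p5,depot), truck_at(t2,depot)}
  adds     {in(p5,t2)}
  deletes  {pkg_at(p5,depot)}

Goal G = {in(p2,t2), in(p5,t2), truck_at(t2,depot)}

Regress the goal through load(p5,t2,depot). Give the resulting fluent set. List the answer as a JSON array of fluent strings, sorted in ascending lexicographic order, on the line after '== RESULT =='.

Regress:
  G ∩ del = {}  (empty — regression defined)
  G \ add = {in(p2,t2), in(p5,t2), truck_at(t2,depot)} \ {in(p5,t2)} = {in(p2,t2), truck_at(t2,depot)}
  ∪ pre   = {in(p2,t2), truck_at(t2,depot)} ∪ {pkg_at(p5,depot), truck_at(t2,depot)}
          = {in(p2,t2), pkg_at(p5,depot), truck_at(t2,depot)}

== RESULT ==
["in(p2,t2)", "pkg_at(p5,depot)", "truck_at(t2,depot)"]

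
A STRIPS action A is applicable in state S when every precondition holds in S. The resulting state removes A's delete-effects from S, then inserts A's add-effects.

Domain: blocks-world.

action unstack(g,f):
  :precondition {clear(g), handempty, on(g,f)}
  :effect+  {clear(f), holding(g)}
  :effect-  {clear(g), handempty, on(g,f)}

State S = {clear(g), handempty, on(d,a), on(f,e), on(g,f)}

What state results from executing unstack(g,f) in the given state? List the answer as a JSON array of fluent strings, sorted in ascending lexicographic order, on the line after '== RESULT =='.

Progress:
  pre ⊆ S: {clear(g), handempty, on(g,f)} ⊆ S  — applicable
  S \ del = {on(d,a), on(f,e)}
  ∪ add   = {clear(f), holding(g), on(d,a), on(f,e)}

== RESULT ==
["clear(f)", "holding(g)", "on(d,a)", "on(f,e)"]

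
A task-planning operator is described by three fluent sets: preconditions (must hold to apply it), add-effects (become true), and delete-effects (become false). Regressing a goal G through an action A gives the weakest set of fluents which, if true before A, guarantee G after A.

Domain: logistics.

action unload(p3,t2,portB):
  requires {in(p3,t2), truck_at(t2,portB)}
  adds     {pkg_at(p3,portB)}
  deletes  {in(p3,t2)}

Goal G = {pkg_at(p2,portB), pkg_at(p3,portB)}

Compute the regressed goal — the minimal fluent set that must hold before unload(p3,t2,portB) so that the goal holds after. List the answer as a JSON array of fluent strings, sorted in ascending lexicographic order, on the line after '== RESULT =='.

Compute (G \ add) ∪ pre:
  G ∩ del = {}  (empty — regression defined)
  G \ add = {pkg_at(p2,portB), pkg_at(p3,portB)} \ {pkg_at(p3,portB)} = {pkg_at(p2,portB)}
  ∪ pre   = {pkg_at(p2,portB)} ∪ {in(p3,t2), truck_at(t2,portB)}
          = {in(p3,t2), pkg_at(p2,portB), truck_at(t2,portB)}

== RESULT ==
["in(p3,t2)", "pkg_at(p2,portB)", "truck_at(t2,portB)"]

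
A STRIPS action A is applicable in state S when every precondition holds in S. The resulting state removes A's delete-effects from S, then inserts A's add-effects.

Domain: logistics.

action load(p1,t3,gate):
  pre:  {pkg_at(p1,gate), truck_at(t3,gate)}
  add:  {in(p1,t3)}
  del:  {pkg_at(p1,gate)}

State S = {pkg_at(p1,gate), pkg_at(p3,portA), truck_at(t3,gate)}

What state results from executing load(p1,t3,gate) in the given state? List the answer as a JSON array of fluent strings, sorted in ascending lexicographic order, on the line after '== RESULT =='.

Progress:
  pre ⊆ S: {pkg_at(p1,gate), truck_at(t3,gate)} ⊆ S  — applicable
  S \ del = {pkg_at(p3,portA), truck_at(t3,gate)}
  ∪ add   = {in(p1,t3), pkg_at(p3,portA), truck_at(t3,gate)}

== RESULT ==
["in(p1,t3)", "pkg_at(p3,portA)", "truck_at(t3,gate)"]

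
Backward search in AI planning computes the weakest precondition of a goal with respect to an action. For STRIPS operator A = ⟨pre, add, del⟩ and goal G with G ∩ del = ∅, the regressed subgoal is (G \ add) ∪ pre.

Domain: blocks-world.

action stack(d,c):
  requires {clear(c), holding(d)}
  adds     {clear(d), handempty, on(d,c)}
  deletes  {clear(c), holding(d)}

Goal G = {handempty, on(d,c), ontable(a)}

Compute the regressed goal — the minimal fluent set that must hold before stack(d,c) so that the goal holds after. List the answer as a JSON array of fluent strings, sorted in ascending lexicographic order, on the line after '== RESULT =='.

Compute (G \ add) ∪ pre:
  G ∩ del = {}  (empty — regression defined)
  G \ add = {handempty, on(d,c), ontable(a)} \ {clear(d), handempty, on(d,c)} = {ontable(a)}
  ∪ pre   = {ontable(a)} ∪ {clear(c), holding(d)}
          = {clear(c), holding(d), ontable(a)}

== RESULT ==
["clear(c)", "holding(d)", "ontable(a)"]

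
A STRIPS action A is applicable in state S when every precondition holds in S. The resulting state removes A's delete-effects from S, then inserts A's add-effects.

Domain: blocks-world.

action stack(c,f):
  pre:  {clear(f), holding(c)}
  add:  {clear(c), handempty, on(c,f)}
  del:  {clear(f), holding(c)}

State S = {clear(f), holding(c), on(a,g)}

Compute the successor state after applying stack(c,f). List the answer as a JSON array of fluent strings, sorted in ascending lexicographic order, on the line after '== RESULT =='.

Progress:
  pre ⊆ S: {clear(f), holding(c)} ⊆ S  — applicable
  S \ del = {on(a,g)}
  ∪ add   = {clear(c), handempty, on(a,g), on(c,f)}

== RESULT ==
["clear(c)", "handempty", "on(a,g)", "on(c,f)"]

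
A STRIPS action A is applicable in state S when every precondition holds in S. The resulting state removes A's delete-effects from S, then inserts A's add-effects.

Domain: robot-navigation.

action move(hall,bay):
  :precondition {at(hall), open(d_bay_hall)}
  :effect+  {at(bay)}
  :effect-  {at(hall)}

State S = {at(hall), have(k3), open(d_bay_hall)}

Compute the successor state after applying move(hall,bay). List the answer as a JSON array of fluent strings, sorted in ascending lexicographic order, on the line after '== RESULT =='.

Compute (S \ del) ∪ add:
  pre ⊆ S: {at(hall), open(d_bay_hall)} ⊆ S  — applicable
  S \ del = {have(k3), open(d_bay_hall)}
  ∪ add   = {at(bay), have(k3), open(d_bay_hall)}

== RESULT ==
["at(bay)", "have(k3)", "open(d_bay_hall)"]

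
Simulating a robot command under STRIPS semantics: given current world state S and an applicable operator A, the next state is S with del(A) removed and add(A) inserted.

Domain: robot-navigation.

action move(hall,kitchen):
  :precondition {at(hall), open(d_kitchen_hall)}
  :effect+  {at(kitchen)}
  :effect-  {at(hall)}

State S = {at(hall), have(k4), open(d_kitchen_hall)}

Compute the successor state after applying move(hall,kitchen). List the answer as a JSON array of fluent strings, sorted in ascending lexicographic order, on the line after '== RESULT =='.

Compute (S \ del) ∪ add:
  pre ⊆ S: {at(hall), open(d_kitchen_hall)} ⊆ S  — applicable
  S \ del = {have(k4), open(d_kitchen_hall)}
  ∪ add   = {at(kitchen), have(k4), open(d_kitchen_hall)}

== RESULT ==
["at(kitchen)", "have(k4)", "open(d_kitchen_hall)"]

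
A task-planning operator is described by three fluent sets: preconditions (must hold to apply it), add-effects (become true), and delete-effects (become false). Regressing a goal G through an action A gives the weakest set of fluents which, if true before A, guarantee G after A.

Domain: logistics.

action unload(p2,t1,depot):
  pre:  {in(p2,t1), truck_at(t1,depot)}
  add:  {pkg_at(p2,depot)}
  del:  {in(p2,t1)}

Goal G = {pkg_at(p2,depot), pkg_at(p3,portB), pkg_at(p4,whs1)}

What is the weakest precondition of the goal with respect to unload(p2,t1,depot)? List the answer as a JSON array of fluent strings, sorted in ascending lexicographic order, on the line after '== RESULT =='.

Compute (G \ add) ∪ pre:
  G ∩ del = {}  (empty — regression defined)
  G \ add = {pkg_at(p2,depot), pkg_at(p3,portB), pkg_at(p4,whs1)} \ {pkg_at(p2,depot)} = {pkg_at(p3,portB), pkg_at(p4,whs1)}
  ∪ pre   = {pkg_at(p3,portB), pkg_at(p4,whs1)} ∪ {in(p2,t1), truck_at(t1,depot)}
          = {in(p2,t1), pkg_at(p3,portB), pkg_at(p4,whs1), truck_at(t1,depot)}

== RESULT ==
["in(p2,t1)", "pkg_at(p3,portB)", "pkg_at(p4,whs1)", "truck_at(t1,depot)"]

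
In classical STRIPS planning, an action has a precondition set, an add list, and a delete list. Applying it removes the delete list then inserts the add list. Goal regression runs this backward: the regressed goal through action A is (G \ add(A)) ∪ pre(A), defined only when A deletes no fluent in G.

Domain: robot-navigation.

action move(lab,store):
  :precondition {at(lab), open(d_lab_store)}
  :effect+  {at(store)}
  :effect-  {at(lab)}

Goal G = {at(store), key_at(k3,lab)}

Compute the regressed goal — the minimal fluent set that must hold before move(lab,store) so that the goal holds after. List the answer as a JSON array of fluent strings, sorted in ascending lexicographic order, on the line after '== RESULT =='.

Compute (G \ add) ∪ pre:
  G ∩ del = {}  (empty — regression defined)
  G \ add = {at(store), key_at(k3,lab)} \ {at(store)} = {key_at(k3,lab)}
  ∪ pre   = {key_at(k3,lab)} ∪ {at(lab), open(d_lab_store)}
          = {at(lab), key_at(k3,lab), open(d_lab_store)}

== RESULT ==
["at(lab)", "key_at(k3,lab)", "open(d_lab_store)"]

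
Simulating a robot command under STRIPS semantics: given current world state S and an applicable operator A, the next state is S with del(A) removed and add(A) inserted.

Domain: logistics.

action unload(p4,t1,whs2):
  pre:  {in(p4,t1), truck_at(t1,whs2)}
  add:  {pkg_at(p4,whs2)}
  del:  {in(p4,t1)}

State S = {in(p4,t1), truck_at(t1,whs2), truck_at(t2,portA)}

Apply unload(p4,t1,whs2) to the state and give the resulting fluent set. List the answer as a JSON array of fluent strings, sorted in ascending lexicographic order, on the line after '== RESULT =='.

Compute (S \ del) ∪ add:
  pre ⊆ S: {in(p4,t1), truck_at(t1,whs2)} ⊆ S  — applicable
  S \ del = {truck_at(t1,whs2), truck_at(t2,portA)}
  ∪ add   = {pkg_at(p4,whs2), truck_at(t1,whs2), truck_at(t2,portA)}

== RESULT ==
["pkg_at(p4,whs2)", "truck_at(t1,whs2)", "truck_at(t2,portA)"]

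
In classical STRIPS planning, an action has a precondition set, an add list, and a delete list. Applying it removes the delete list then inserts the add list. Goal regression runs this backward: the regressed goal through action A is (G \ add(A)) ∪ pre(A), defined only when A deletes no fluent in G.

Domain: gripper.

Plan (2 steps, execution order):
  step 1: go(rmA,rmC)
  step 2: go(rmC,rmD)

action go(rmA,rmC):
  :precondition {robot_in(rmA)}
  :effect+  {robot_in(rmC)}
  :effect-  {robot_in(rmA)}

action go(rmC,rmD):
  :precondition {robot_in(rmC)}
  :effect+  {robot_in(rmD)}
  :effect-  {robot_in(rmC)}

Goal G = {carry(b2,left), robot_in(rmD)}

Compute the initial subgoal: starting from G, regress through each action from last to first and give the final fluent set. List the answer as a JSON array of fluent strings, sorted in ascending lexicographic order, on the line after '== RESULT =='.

Work backward from the goal:
  through step 2 (go(rmC,rmD)): drop {robot_in(rmD)}, keep {carry(b2,left)}, require {robot_in(rmC)}
    → {carry(b2,left), robot_in(rmC)}
  through step 1 (go(rmA,rmC)): drop {robot_in(rmC)}, keep {carry(b2,left)}, require {robot_in(rmA)}
    → {carry(b2,left), robot_in(rmA)}

== RESULT ==
["carry(b2,left)", "robot_in(rmA)"]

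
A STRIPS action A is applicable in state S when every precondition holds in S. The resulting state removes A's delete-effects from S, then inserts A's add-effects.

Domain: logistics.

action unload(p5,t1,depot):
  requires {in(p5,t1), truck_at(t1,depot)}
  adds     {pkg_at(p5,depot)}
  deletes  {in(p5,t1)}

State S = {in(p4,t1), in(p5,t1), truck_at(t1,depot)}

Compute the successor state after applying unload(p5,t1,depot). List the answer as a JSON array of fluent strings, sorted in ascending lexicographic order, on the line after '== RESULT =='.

Compute (S \ del) ∪ add:
  pre ⊆ S: {in(p5,t1), truck_at(t1,depot)} ⊆ S  — applicable
  S \ del = {in(p4,t1), truck_at(t1,depot)}
  ∪ add   = {in(p4,t1), pkg_at(p5,depot), truck_at(t1,depot)}

== RESULT ==
["in(p4,t1)", "pkg_at(p5,depot)", "truck_at(t1,depot)"]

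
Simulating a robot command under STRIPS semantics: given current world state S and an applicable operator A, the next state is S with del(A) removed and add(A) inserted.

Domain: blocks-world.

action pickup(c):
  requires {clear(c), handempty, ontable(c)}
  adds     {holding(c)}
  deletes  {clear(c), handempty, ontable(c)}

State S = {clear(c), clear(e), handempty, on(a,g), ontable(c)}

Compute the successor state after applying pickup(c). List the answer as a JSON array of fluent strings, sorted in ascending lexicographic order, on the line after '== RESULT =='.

Progress:
  pre ⊆ S: {clear(c), handempty, ontable(c)} ⊆ S  — applicable
  S \ del = {clear(e), on(a,g)}
  ∪ add   = {clear(e), holding(c), on(a,g)}

== RESULT ==
["clear(e)", "holding(c)", "on(a,g)"]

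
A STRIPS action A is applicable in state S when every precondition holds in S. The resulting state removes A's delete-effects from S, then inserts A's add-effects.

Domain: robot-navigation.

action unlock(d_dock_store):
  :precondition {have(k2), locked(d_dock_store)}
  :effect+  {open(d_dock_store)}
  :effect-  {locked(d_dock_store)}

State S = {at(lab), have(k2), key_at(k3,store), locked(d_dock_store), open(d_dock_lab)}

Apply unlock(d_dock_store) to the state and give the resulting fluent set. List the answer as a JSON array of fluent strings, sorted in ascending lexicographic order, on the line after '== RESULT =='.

Compute (S \ del) ∪ add:
  pre ⊆ S: {have(k2), locked(d_dock_store)} ⊆ S  — applicable
  S \ del = {at(lab), have(k2), key_at(k3,store), open(d_dock_lab)}
  ∪ add   = {at(lab), have(k2), key_at(k3,store), open(d_dock_lab), open(d_dock_store)}

== RESULT ==
["at(lab)", "have(k2)", "key_at(k3,store)", "open(d_dock_lab)", "open(d_dock_store)"]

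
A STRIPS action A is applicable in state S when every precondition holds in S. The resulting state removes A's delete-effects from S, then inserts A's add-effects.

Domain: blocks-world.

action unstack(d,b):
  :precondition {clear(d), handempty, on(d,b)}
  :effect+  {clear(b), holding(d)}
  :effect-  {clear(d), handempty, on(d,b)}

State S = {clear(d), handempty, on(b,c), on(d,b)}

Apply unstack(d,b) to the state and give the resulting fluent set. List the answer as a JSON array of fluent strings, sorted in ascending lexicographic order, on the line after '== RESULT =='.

Compute (S \ del) ∪ add:
  pre ⊆ S: {clear(d), handempty, on(d,b)} ⊆ S  — applicable
  S \ del = {on(b,c)}
  ∪ add   = {clear(b), holding(d), on(b,c)}

== RESULT ==
["clear(b)", "holding(d)", "on(b,c)"]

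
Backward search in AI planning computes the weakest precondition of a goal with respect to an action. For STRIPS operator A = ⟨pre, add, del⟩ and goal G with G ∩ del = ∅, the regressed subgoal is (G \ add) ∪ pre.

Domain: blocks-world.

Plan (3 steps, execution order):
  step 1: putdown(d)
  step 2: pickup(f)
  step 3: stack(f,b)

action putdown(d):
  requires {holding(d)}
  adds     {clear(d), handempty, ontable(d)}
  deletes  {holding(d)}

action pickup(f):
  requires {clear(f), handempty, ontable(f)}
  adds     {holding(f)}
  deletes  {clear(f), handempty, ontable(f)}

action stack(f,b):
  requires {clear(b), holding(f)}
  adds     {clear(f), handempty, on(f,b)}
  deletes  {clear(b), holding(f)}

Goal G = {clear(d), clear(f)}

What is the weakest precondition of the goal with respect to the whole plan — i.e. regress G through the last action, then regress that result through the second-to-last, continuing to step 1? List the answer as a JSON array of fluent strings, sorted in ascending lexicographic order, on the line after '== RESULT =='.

Work backward from the goal:
  through step 3 (stack(f,b)): drop {clear(f)}, keep {clear(d)}, require {clear(b), holding(f)}
    → {clear(b), clear(d), holding(f)}
  through step 2 (pickup(f)): drop {holding(f)}, keep {clear(b), clear(d)}, require {clear(f), handempty, ontable(f)}
    → {clear(b), clear(d), clear(f), handempty, ontable(f)}
  through step 1 (putdown(d)): drop {clear(d), handempty}, keep {clear(b), clear(f), ontable(f)}, require {holding(d)}
    → {clear(b), clear(f), holding(d), ontable(f)}

== RESULT ==
["clear(b)", "clear(f)", "holding(d)", "ontable(f)"]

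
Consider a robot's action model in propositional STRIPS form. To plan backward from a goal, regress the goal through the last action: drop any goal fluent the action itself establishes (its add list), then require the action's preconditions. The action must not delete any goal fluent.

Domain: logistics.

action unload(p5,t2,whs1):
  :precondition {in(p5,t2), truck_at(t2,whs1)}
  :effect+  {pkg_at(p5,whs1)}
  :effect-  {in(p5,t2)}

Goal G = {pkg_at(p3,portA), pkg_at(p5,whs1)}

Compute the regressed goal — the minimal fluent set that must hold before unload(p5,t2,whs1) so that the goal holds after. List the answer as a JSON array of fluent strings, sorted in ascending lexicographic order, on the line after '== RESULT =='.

Compute (G \ add) ∪ pre:
  G ∩ del = {}  (empty — regression defined)
  G \ add = {pkg_at(p3,portA), pkg_at(p5,whs1)} \ {pkg_at(p5,whs1)} = {pkg_at(p3,portA)}
  ∪ pre   = {pkg_at(p3,portA)} ∪ {in(p5,t2), truck_at(t2,whs1)}
          = {in(p5,t2), pkg_at(p3,portA), truck_at(t2,whs1)}

== RESULT ==
["in(p5,t2)", "pkg_at(p3,portA)", "truck_at(t2,whs1)"]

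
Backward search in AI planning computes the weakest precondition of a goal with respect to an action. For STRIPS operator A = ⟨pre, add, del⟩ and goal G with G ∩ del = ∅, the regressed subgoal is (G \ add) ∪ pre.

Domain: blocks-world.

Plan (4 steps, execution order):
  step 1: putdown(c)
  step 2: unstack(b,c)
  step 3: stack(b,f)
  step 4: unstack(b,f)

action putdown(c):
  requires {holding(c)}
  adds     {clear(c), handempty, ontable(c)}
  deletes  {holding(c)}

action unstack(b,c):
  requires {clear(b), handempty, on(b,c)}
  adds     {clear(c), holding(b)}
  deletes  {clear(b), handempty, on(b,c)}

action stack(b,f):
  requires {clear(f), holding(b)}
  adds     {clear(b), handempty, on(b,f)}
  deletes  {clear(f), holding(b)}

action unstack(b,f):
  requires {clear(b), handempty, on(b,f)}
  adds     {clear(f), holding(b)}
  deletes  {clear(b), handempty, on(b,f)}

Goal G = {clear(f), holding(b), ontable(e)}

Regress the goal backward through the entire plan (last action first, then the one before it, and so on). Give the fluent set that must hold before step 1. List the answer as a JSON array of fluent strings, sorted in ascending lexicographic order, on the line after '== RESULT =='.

Work backward from the goal:
  through step 4 (unstack(b,f)): drop {clear(f), holding(b)}, keep {ontable(e)}, require {clear(b), handempty, on(b,f)}
    → {clear(b), handempty, on(b,f), ontable(e)}
  through step 3 (stack(b,f)): drop {clear(b), handempty, on(b,f)}, keep {ontable(e)}, require {clear(f), holding(b)}
    → {clear(f), holding(b), ontable(e)}
  through step 2 (unstack(b,c)): drop {holding(b)}, keep {clear(f), ontable(e)}, require {clear(b), handempty, on(b,c)}
    → {clear(b), clear(f), handempty, on(b,c), ontable(e)}
  through step 1 (putdown(c)): drop {handempty}, keep {clear(b), clear(f), on(b,c), ontable(e)}, require {holding(c)}
    → {clear(b), clear(f), holding(c), on(b,c), ontable(e)}

== RESULT ==
["clear(b)", "clear(f)", "holding(c)", "on(b,c)", "ontable(e)"]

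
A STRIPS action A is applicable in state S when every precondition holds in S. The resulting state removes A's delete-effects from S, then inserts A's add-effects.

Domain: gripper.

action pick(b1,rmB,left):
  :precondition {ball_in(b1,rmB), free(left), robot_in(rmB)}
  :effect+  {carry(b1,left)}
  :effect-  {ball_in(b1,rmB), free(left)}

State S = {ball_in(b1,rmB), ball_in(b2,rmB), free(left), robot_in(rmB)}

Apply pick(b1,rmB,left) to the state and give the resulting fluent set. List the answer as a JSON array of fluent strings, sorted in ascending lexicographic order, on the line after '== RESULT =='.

Progress:
  pre ⊆ S: {ball_in(b1,rmB), free(left), robot_in(rmB)} ⊆ S  — applicable
  S \ del = {ball_in(b2,rmB), robot_in(rmB)}
  ∪ add   = {ball_in(b2,rmB), carry(b1,left), robot_in(rmB)}

== RESULT ==
["ball_in(b2,rmB)", "carry(b1,left)", "robot_in(rmB)"]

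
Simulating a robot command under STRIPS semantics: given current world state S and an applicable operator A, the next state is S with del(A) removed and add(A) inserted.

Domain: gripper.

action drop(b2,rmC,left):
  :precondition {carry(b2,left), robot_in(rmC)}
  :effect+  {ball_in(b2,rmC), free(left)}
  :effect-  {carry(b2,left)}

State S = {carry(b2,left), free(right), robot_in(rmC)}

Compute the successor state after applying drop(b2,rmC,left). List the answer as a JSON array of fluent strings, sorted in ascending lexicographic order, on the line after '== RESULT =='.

Progress:
  pre ⊆ S: {carry(b2,left), robot_in(rmC)} ⊆ S  — applicable
  S \ del = {free(right), robot_in(rmC)}
  ∪ add   = {ball_in(b2,rmC), free(left), free(right), robot_in(rmC)}

== RESULT ==
["ball_in(b2,rmC)", "free(left)", "free(right)", "robot_in(rmC)"]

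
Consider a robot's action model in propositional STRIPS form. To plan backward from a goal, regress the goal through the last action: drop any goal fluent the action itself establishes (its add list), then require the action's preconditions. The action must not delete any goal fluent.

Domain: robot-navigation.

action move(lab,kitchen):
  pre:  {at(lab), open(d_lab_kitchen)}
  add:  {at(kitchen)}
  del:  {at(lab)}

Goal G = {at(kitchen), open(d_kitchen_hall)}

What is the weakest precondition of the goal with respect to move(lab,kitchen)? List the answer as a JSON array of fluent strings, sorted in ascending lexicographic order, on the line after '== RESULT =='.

Regress:
  G ∩ del = {}  (empty — regression defined)
  G \ add = {at(kitchen), open(d_kitchen_hall)} \ {at(kitchen)} = {open(d_kitchen_hall)}
  ∪ pre   = {open(d_kitchen_hall)} ∪ {at(lab), open(d_lab_kitchen)}
          = {at(lab), open(d_kitchen_hall), open(d_lab_kitchen)}

== RESULT ==
["at(lab)", "open(d_kitchen_hall)", "open(d_lab_kitchen)"]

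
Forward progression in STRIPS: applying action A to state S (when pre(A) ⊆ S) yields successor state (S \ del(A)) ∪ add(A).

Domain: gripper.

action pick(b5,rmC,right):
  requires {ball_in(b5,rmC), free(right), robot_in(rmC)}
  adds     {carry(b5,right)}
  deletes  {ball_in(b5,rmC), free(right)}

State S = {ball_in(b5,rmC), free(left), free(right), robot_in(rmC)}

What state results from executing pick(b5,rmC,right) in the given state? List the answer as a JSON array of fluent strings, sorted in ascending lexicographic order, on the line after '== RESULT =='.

Progress:
  pre ⊆ S: {ball_in(b5,rmC), free(right), robot_in(rmC)} ⊆ S  — applicable
  S \ del = {free(left), robot_in(rmC)}
  ∪ add   = {carry(b5,right), free(left), robot_in(rmC)}

== RESULT ==
["carry(b5,right)", "free(left)", "robot_in(rmC)"]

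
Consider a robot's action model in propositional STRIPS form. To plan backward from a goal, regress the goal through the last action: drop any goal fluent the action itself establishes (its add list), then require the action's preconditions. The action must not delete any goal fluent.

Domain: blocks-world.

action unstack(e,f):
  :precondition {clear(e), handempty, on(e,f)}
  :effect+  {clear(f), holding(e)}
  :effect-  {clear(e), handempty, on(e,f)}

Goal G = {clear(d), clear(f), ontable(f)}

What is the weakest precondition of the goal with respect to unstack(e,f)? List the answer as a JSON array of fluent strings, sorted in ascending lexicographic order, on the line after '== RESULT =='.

Compute (G \ add) ∪ pre:
  G ∩ del = {}  (empty — regression defined)
  G \ add = {clear(d), clear(f), ontable(f)} \ {clear(f), holding(e)} = {clear(d), ontable(f)}
  ∪ pre   = {clear(d), ontable(f)} ∪ {clear(e), handempty, on(e,f)}
          = {clear(d), clear(e), handempty, on(e,f), ontable(f)}

== RESULT ==
["clear(d)", "clear(e)", "handempty", "on(e,f)", "ontable(f)"]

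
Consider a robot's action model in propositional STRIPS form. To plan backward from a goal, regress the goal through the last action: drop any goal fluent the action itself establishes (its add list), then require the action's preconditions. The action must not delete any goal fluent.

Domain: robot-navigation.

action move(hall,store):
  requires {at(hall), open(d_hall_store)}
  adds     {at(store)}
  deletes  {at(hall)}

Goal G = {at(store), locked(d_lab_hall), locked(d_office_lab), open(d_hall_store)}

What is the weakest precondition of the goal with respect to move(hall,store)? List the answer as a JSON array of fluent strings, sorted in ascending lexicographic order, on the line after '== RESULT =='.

Regress:
  G ∩ del = {}  (empty — regression defined)
  G \ add = {at(store), locked(d_lab_hall), locked(d_office_lab), open(d_hall_store)} \ {at(store)} = {locked(d_lab_hall), locked(d_office_lab), open(d_hall_store)}
  ∪ pre   = {locked(d_lab_hall), locked(d_office_lab), open(d_hall_store)} ∪ {at(hall), open(d_hall_store)}
          = {at(hall), locked(d_lab_hall), locked(d_office_lab), open(d_hall_store)}

== RESULT ==
["at(hall)", "locked(d_lab_hall)", "locked(d_office_lab)", "open(d_hall_store)"]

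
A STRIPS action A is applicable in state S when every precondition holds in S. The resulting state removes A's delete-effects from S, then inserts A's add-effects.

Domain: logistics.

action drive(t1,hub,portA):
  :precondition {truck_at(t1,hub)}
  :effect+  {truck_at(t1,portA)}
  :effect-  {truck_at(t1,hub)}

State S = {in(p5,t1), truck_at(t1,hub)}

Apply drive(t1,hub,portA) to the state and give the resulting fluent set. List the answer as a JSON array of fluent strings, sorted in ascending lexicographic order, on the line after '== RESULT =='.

Compute (S \ del) ∪ add:
  pre ⊆ S: {truck_at(t1,hub)} ⊆ S  — applicable
  S \ del = {in(p5,t1)}
  ∪ add   = {in(p5,t1), truck_at(t1,portA)}

== RESULT ==
["in(p5,t1)", "truck_at(t1,portA)"]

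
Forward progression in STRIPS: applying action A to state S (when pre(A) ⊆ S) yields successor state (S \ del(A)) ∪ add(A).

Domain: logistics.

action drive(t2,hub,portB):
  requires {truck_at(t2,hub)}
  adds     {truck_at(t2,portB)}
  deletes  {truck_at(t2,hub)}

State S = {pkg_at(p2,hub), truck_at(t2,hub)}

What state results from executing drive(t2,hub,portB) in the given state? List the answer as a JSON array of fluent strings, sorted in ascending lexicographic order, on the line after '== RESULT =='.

Progress:
  pre ⊆ S: {truck_at(t2,hub)} ⊆ S  — applicable
  S \ del = {pkg_at(p2,hub)}
  ∪ add   = {pkg_at(p2,hub), truck_at(t2,portB)}

== RESULT ==
["pkg_at(p2,hub)", "truck_at(t2,portB)"]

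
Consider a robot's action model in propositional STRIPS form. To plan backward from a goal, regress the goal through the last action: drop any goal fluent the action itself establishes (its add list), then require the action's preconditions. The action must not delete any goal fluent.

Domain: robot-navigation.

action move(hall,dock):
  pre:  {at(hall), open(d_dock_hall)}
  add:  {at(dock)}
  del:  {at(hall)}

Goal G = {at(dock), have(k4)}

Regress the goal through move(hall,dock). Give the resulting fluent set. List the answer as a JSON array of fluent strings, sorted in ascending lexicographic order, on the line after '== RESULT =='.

Regress:
  G ∩ del = {}  (empty — regression defined)
  G \ add = {at(dock), have(k4)} \ {at(dock)} = {have(k4)}
  ∪ pre   = {have(k4)} ∪ {at(hall), open(d_dock_hall)}
          = {at(hall), have(k4), open(d_dock_hall)}

== RESULT ==
["at(hall)", "have(k4)", "open(d_dock_hall)"]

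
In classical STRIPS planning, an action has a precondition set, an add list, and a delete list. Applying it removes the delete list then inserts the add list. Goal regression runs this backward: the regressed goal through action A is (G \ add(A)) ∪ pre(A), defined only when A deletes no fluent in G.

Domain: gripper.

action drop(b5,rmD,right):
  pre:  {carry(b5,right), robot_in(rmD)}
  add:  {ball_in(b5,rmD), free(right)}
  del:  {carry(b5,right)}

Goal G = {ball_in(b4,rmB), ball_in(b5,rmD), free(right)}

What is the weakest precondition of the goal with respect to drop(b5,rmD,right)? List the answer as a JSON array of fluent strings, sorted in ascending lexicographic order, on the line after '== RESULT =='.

Compute (G \ add) ∪ pre:
  G ∩ del = {}  (empty — regression defined)
  G \ add = {ball_in(b4,rmB), ball_in(b5,rmD), free(right)} \ {ball_in(b5,rmD), free(right)} = {ball_in(b4,rmB)}
  ∪ pre   = {ball_in(b4,rmB)} ∪ {carry(b5,right), robot_in(rmD)}
          = {ball_in(b4,rmB), carry(b5,right), robot_in(rmD)}

== RESULT ==
["ball_in(b4,rmB)", "carry(b5,right)", "robot_in(rmD)"]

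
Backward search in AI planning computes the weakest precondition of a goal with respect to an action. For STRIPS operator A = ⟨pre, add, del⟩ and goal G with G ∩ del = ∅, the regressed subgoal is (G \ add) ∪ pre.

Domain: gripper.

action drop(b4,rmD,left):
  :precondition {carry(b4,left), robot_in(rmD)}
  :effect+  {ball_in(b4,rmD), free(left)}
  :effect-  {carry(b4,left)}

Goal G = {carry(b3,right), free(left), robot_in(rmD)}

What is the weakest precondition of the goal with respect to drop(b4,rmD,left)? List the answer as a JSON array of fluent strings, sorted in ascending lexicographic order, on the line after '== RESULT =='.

Regress:
  G ∩ del = {}  (empty — regression defined)
  G \ add = {carry(b3,right), free(left), robot_in(rmD)} \ {ball_in(b4,rmD), free(left)} = {carry(b3,right), robot_in(rmD)}
  ∪ pre   = {carry(b3,right), robot_in(rmD)} ∪ {carry(b4,left), robot_in(rmD)}
          = {carry(b3,right), carry(b4,left), robot_in(rmD)}

== RESULT ==
["carry(b3,right)", "carry(b4,left)", "robot_in(rmD)"]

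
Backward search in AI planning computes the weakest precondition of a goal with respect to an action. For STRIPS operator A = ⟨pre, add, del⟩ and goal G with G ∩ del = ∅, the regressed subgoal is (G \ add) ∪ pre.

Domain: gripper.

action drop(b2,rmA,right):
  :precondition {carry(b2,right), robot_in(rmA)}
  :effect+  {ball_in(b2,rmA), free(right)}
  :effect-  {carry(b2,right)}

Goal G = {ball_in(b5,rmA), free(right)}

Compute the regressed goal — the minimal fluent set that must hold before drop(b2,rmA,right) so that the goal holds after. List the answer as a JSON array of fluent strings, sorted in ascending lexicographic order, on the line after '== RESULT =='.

Regress:
  G ∩ del = {}  (empty — regression defined)
  G \ add = {ball_in(b5,rmA), free(right)} \ {ball_in(b2,rmA), free(right)} = {ball_in(b5,rmA)}
  ∪ pre   = {ball_in(b5,rmA)} ∪ {carry(b2,right), robot_in(rmA)}
          = {ball_in(b5,rmA), carry(b2,right), robot_in(rmA)}

== RESULT ==
["ball_in(b5,rmA)", "carry(b2,right)", "robot_in(rmA)"]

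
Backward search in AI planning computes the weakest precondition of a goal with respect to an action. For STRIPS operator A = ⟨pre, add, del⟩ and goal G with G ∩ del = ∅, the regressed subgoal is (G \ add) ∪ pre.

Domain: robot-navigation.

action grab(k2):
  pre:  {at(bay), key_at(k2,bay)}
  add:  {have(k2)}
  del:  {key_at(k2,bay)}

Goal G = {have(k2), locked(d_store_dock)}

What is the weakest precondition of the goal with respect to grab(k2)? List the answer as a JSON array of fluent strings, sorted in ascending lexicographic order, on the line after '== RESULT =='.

Compute (G \ add) ∪ pre:
  G ∩ del = {}  (empty — regression defined)
  G \ add = {have(k2), locked(d_store_dock)} \ {have(k2)} = {locked(d_store_dock)}
  ∪ pre   = {locked(d_store_dock)} ∪ {at(bay), key_at(k2,bay)}
          = {at(bay), key_at(k2,bay), locked(d_store_dock)}

== RESULT ==
["at(bay)", "key_at(k2,bay)", "locked(d_store_dock)"]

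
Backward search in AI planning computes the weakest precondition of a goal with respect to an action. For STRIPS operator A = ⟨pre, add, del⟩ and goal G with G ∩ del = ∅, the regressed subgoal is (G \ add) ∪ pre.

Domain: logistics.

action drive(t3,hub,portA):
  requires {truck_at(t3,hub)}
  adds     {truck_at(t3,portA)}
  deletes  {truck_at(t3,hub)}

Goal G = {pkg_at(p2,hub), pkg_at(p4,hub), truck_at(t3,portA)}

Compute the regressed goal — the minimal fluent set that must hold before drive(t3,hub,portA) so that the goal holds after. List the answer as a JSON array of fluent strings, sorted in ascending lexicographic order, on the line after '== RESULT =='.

Regress:
  G ∩ del = {}  (empty — regression defined)
  G \ add = {pkg_at(p2,hub), pkg_at(p4,hub), truck_at(t3,portA)} \ {truck_at(t3,portA)} = {pkg_at(p2,hub), pkg_at(p4,hub)}
  ∪ pre   = {pkg_at(p2,hub), pkg_at(p4,hub)} ∪ {truck_at(t3,hub)}
          = {pkg_at(p2,hub), pkg_at(p4,hub), truck_at(t3,hub)}

== RESULT ==
["pkg_at(p2,hub)", "pkg_at(p4,hub)", "truck_at(t3,hub)"]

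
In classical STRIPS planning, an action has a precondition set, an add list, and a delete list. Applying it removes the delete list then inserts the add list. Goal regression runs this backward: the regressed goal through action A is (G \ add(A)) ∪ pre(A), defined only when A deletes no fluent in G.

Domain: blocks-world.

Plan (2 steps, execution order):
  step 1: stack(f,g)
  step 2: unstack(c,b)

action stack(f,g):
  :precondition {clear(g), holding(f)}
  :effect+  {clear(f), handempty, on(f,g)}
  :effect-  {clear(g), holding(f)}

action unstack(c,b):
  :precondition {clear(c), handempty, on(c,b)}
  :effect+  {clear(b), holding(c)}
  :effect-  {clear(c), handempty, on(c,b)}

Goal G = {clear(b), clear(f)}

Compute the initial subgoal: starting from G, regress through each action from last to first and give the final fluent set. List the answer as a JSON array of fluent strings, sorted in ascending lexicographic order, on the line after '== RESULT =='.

Regress step by step:
  through step 2 (unstack(c,b)): drop {clear(b)}, keep {clear(f)}, require {clear(c), handempty, on(c,b)}
    → {clear(c), clear(f), handempty, on(c,b)}
  through step 1 (stack(f,g)): drop {clear(f), handempty}, keep {clear(c), on(c,b)}, require {clear(g), holding(f)}
    → {clear(c), clear(g), holding(f), on(c,b)}

== RESULT ==
["clear(c)", "clear(g)", "holding(f)", "on(c,b)"]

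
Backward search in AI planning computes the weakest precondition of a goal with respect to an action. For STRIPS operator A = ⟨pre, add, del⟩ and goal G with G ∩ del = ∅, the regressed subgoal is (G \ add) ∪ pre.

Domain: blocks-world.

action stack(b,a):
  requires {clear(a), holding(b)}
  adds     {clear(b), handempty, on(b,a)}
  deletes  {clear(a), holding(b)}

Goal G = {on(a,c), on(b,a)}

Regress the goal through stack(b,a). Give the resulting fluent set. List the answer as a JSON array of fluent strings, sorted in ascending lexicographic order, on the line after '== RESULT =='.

Compute (G \ add) ∪ pre:
  G ∩ del = {}  (empty — regression defined)
  G \ add = {on(a,c), on(b,a)} \ {clear(b), handempty, on(b,a)} = {on(a,c)}
  ∪ pre   = {on(a,c)} ∪ {clear(a), holding(b)}
          = {clear(a), holding(b), on(a,c)}

== RESULT ==
["clear(a)", "holding(b)", "on(a,c)"]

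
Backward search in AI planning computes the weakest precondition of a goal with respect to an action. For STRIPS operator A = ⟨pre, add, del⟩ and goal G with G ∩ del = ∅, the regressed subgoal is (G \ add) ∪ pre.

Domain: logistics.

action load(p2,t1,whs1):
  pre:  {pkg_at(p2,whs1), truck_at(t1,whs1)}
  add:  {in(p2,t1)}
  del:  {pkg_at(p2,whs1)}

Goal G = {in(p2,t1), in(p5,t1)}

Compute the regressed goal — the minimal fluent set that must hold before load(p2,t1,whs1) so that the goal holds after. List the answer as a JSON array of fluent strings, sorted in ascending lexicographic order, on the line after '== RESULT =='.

Regress:
  G ∩ del = {}  (empty — regression defined)
  G \ add = {in(p2,t1), in(p5,t1)} \ {in(p2,t1)} = {in(p5,t1)}
  ∪ pre   = {in(p5,t1)} ∪ {pkg_at(p2,whs1), truck_at(t1,whs1)}
          = {in(p5,t1), pkg_at(p2,whs1), truck_at(t1,whs1)}

== RESULT ==
["in(p5,t1)", "pkg_at(p2,whs1)", "truck_at(t1,whs1)"]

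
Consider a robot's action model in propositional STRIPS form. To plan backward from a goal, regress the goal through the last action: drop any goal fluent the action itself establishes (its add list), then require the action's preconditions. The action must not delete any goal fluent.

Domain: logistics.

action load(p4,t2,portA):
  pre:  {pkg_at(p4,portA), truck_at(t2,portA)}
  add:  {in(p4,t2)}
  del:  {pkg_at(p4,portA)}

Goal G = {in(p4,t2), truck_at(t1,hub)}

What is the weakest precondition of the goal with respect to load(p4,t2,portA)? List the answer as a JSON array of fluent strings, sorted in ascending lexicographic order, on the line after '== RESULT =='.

Regress:
  G ∩ del = {}  (empty — regression defined)
  G \ add = {in(p4,t2), truck_at(t1,hub)} \ {in(p4,t2)} = {truck_at(t1,hub)}
  ∪ pre   = {truck_at(t1,hub)} ∪ {pkg_at(p4,portA), truck_at(t2,portA)}
          = {pkg_at(p4,portA), truck_at(t1,hub), truck_at(t2,portA)}

== RESULT ==
["pkg_at(p4,portA)", "truck_at(t1,hub)", "truck_at(t2,portA)"]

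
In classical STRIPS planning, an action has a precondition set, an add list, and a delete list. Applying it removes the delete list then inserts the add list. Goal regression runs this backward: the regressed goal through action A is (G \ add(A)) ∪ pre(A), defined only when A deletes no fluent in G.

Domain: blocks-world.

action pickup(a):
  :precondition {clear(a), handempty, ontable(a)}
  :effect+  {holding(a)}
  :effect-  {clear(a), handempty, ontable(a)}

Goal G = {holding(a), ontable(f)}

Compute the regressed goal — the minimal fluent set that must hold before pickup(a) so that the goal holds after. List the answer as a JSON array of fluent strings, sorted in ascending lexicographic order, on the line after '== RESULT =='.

Compute (G \ add) ∪ pre:
  G ∩ del = {}  (empty — regression defined)
  G \ add = {holding(a), ontable(f)} \ {holding(a)} = {ontable(f)}
  ∪ pre   = {ontable(f)} ∪ {clear(a), handempty, ontable(a)}
          = {clear(a), handempty, ontable(a), ontable(f)}

== RESULT ==
["clear(a)", "handempty", "ontable(a)", "ontable(f)"]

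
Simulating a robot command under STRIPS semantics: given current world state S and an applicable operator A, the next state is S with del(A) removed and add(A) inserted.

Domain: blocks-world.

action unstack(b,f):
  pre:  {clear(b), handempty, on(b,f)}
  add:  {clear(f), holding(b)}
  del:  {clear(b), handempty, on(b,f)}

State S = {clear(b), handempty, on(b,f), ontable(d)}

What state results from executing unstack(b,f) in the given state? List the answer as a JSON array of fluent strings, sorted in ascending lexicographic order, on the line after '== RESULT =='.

Progress:
  pre ⊆ S: {clear(b), handempty, on(b,f)} ⊆ S  — applicable
  S \ del = {ontable(d)}
  ∪ add   = {clear(f), holding(b), ontable(d)}

== RESULT ==
["clear(f)", "holding(b)", "ontable(d)"]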